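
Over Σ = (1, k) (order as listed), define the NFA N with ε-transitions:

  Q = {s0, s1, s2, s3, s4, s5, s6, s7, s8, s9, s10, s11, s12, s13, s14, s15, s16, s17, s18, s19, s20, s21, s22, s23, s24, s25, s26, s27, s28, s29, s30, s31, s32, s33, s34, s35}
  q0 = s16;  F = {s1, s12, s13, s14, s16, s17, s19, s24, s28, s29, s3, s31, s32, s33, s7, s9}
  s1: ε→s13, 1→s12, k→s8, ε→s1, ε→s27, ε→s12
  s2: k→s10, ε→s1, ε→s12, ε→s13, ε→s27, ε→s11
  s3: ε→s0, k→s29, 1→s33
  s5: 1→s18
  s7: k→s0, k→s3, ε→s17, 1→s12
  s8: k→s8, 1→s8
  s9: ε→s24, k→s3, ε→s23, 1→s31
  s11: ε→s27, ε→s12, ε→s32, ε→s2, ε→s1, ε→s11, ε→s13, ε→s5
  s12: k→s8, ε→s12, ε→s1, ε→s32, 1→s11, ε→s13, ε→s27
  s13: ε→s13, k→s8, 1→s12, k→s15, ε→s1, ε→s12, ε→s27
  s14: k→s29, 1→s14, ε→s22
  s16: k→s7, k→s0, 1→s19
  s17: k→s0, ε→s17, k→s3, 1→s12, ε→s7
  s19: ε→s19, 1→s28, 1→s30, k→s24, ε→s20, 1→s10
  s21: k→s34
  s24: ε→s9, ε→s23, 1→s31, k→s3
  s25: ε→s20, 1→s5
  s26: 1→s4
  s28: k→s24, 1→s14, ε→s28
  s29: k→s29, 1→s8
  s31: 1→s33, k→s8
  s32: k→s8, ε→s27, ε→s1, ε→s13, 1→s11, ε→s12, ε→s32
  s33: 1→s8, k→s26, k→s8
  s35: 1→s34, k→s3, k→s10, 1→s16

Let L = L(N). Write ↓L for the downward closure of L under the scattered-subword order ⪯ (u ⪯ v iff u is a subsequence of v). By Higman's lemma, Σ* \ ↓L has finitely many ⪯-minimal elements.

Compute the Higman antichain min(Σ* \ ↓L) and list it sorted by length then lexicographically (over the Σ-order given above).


|Q|=36, |F|=16, |δ|=94 (44 ε).
min D↑ (12 st, q0=0, F={9}): 0:1→1,k→2 1:1→3,k→4 2:1→5,k→6 3:1→7,k→4 4:1→8,k→6 5:1→5,k→9 6:1→10,k→11 7:1→7,k→11 8:1→10,k→9 9:1→9,k→9 10:1→9,k→9 11:1→9,k→11 [Hopcroft].
'k1k': run [31, 24, 16, 5] end={s10,s15,s26,s4,s8} ∉↓L; 3/3 single-dels accept.
'kk11': |S_i|=[31, 24, 9, 4, 2] end={s4,s8} — reject; 4/4 single-dels accept.
'kkk1': run [31, 24, 9, 4, 2] end={s4,s8} ∉↓L; 4/4 deletions ∈↓L.
'111k1': |S_i|=[31, 28, 26, 19, 6, 2] end={s4,s8} ∉↓L; 5/5 del acc.
'1k111': run [31, 28, 13, 5, 4, 2] end={s4,s8} ∉↓L; 5/5 deletions ∈↓L.
5 minimals (antichain).

A = [k1k, kk11, kkk1, 111k1, 1k111].


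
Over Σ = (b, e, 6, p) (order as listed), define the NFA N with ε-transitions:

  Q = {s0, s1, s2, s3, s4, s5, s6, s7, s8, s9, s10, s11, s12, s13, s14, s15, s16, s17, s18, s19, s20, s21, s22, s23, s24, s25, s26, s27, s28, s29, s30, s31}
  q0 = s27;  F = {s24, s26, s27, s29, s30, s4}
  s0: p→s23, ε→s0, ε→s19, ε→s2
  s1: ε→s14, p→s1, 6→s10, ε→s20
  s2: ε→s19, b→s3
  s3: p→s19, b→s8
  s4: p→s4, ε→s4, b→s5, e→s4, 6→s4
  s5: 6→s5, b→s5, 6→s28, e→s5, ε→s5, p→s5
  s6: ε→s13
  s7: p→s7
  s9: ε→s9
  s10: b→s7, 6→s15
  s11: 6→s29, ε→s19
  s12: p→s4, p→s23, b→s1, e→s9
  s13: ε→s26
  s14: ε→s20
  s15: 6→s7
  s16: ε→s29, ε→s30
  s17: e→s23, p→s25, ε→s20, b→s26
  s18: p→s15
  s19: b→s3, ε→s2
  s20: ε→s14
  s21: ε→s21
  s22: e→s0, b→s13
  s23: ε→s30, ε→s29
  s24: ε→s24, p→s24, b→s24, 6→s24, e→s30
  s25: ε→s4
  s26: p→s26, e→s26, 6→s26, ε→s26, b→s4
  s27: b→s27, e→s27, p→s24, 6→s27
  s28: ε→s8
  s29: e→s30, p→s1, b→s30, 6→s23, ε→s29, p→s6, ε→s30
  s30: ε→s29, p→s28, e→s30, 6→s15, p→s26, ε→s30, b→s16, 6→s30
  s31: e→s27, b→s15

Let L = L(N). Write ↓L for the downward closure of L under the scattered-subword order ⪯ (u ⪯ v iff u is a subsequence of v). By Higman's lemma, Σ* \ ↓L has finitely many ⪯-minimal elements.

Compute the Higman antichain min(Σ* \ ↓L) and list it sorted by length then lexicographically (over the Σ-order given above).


|Q|=32, |F|=6, |δ|=85 (29 ε).
min D↑ (6 st, q0=0, F={5}): 0:b→0,e→0,6→0,p→1 1:b→1,e→2,6→1,p→1 2:b→2,e→2,6→2,p→3 3:b→4,e→3,6→3,p→3 4:b→5,e→4,6→4,p→4 5:b→5,e→5,6→5,p→5 [Hopcroft].
'pepbb': N↓-sim [19, 18, 17, 13, 5, 3] end={s28,s5,s8} ∉↓L; 5/5 single-dels accept.
1 words, ⪯-incomp.

A = [pepbb].


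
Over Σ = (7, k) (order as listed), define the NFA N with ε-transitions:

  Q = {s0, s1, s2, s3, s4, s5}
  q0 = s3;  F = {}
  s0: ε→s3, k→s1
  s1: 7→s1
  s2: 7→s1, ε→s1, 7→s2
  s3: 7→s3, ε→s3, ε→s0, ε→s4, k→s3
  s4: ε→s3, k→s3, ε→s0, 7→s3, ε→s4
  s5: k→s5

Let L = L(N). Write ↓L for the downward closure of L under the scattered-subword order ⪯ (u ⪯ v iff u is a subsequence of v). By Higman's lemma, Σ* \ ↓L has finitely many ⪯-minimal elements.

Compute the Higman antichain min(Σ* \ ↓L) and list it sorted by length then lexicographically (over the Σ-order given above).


|Q|=6, |F|=0, |δ|=17 (8 ε).
min D↑ (1 st, q0=0, F={0}): 0:7→0,k→0 (ε-aug+det+¬).
ε ∈ L(D↑) — L = ∅.

min(Σ*\↓L) = [ε].


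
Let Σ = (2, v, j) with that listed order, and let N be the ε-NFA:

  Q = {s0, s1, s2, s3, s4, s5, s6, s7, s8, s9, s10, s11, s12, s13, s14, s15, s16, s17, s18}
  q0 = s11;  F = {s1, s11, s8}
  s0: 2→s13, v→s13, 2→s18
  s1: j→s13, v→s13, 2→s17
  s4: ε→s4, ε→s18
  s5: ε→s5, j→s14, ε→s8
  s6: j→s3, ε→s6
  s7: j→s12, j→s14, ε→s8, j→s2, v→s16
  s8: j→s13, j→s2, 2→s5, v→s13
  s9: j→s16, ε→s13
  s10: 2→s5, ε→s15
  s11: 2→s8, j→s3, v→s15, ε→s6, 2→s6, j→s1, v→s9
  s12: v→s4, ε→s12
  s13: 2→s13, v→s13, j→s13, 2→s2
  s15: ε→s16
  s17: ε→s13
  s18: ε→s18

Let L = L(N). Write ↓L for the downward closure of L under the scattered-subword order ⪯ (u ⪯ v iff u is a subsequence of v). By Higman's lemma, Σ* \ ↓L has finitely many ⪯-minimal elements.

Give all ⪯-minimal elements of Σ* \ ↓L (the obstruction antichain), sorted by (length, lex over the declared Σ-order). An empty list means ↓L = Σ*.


|Q|=19, |F|=3, |δ|=42 (13 ε).
min D↑ (4 st, q0=0, F={2}): 0:2→1,v→2,j→3 1:2→1,v→2,j→2 2:2→2,v→2,j→2 3:2→2,v→2,j→2 (ε-aug+det+¬).
'v': |S_i|=[13, 5] end={s13,s15,s16,s2,s9} rej; 1/1 single-dels accept.
'2j': N↓-sim [13, 8, 4] end={s13,s14,s2,s3} rej; 2/2 single-dels accept.
'j2': |S_i|=[13, 7, 3] end={s13,s17,s2} ∉↓L; 2/2 del acc.
'jj': |S_i|=[13, 7, 2] end={s13,s2} — reject; 2/2 deletions ∈↓L.
4 words, ⪯-incomp.

Antichain: [v, 2j, j2, jj].


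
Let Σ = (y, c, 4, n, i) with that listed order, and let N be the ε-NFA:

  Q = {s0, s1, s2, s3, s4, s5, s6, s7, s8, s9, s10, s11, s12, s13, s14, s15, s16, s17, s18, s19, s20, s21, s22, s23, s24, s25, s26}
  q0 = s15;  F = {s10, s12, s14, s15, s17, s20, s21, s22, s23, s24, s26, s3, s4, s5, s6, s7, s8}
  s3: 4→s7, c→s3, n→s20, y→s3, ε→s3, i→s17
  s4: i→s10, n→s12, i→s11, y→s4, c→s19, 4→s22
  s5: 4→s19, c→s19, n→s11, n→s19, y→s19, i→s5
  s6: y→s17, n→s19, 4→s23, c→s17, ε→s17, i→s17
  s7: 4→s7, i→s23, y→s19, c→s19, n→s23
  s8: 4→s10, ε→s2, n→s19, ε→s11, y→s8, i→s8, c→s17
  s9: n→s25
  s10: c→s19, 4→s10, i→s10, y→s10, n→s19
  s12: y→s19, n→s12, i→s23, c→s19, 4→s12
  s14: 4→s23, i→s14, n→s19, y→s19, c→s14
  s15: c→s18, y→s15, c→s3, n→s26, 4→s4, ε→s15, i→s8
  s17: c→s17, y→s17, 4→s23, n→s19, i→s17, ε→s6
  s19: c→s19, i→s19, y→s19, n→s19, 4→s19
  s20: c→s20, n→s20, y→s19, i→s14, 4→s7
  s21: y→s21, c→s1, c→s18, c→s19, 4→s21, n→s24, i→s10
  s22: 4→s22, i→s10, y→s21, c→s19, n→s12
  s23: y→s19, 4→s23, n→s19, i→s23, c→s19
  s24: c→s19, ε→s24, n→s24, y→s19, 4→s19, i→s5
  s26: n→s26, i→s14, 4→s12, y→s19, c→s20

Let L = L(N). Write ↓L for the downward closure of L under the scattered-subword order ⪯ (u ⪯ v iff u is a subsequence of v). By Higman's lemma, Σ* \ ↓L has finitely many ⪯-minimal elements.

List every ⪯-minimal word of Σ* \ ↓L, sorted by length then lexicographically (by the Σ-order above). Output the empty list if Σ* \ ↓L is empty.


min(Σ*\↓L) = [4c, ny, in, c4y, c4nn, 44yn4].

|Q|=27, |F|=17, |δ|=103 (7 ε).
min D↑ (17 st, q0=0, F={8}): 0:y→0,c→1,4→2,n→3,i→4 1:y→1,c→1,4→5,n→6,i→7 2:y→2,c→8,4→9,n→10,i→11 3:y→8,c→6,4→10,n→3,i→12 4:y→4,c→7,4→11,n→8,i→4 5:y→8,c→8,4→5,n→13,i→13 6:y→8,c→6,4→5,n→6,i→12 7:y→7,c→7,4→13,n→8,i→7 8:y→8,c→8,4→8,n→8,i→8 9:y→14,c→8,4→9,n→10,i→11 10:y→8,c→8,4→10,n→10,i→13 11:y→11,c→8,4→11,n→8,i→11 12:y→8,c→12,4→13,n→8,i→12 13:y→8,c→8,4→13,n→8,i→13 14:y→14,c→8,4→14,n→15,i→11 15:y→8,c→8,4→8,n→15,i→16 16:y→8,c→8,4→8,n→8,i→16 (ε-aug+det+¬).
'4c': run [22, 13, 3] end={s1,s18,s19} — reject; 2/2 single-dels accept.
'ny': N↓-sim [22, 10, 1] end={s19} — reject; 2/2 single-dels accept.
'in': |S_i|=[22, 10, 2] end={s11,s19} ∉↓L; 2/2 del acc.
'c4y': |S_i|=[22, 10, 3, 1] end={s19} rej; 3/3 deletions ∈↓L.
'c4nn': run [22, 10, 3, 2, 1] end={s19} rej; 4/4 deletions ∈↓L.
'44yn4': |S_i|=[22, 13, 12, 8, 4, 1] end={s19} ∉↓L; 5/5 del acc.
6 words, ⪯-incomp.


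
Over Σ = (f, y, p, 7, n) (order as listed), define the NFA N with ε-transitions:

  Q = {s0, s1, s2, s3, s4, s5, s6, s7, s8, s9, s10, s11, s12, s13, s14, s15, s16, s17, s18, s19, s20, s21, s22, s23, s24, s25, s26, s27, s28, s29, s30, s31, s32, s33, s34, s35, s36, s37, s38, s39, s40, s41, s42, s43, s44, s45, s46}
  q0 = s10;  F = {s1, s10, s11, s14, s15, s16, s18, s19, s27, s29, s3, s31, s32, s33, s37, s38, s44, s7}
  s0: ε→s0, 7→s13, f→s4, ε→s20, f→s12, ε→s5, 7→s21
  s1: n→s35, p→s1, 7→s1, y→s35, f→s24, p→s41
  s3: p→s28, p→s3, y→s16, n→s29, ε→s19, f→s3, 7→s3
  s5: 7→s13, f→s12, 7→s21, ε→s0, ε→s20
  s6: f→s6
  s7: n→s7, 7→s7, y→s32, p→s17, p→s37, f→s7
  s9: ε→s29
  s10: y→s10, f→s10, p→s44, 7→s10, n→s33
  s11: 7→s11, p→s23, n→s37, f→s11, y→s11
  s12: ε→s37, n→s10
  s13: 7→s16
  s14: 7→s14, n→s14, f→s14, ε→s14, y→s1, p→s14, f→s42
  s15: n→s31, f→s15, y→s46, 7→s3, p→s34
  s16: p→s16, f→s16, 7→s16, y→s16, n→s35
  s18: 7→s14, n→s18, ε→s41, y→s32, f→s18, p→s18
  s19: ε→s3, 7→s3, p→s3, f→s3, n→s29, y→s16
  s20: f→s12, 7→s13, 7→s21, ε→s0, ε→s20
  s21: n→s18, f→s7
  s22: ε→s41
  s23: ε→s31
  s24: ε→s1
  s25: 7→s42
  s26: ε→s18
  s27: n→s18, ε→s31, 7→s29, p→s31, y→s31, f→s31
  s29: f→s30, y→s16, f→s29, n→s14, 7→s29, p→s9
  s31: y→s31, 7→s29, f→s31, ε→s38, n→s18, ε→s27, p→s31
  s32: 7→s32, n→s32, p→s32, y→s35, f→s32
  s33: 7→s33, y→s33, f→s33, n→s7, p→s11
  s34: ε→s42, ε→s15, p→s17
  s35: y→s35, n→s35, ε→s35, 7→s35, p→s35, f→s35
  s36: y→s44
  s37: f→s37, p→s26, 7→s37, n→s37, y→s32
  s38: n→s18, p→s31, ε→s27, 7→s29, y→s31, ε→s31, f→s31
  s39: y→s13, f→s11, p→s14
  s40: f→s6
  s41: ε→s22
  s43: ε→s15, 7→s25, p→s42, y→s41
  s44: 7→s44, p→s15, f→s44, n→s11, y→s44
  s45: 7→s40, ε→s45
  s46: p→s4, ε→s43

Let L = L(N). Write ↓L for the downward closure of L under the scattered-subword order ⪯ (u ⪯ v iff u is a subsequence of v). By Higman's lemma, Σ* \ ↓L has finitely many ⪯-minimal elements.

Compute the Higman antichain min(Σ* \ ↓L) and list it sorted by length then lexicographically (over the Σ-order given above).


|Q|=47, |F|=18, |δ|=156 (29 ε).
min D↑ (16 st, q0=0, F={13}): 0:f→0,y→0,p→1,7→0,n→2 1:f→1,y→1,p→3,7→1,n→4 2:f→2,y→2,p→4,7→2,n→5 3:f→3,y→3,p→3,7→6,n→7 4:f→4,y→4,p→7,7→4,n→8 5:f→5,y→9,p→8,7→5,n→5 6:f→6,y→10,p→6,7→6,n→11 7:f→7,y→7,p→7,7→11,n→12 8:f→8,y→9,p→12,7→8,n→8 9:f→9,y→13,p→9,7→9,n→9 10:f→10,y→10,p→10,7→10,n→13 11:f→11,y→10,p→11,7→11,n→14 12:f→12,y→9,p→12,7→14,n→12 13:f→13,y→13,p→13,7→13,n→13 14:f→14,y→15,p→14,7→14,n→14 15:f→15,y→13,p→15,7→15,n→13 (ε-aug+det+¬).
'nnyy': N↓-sim [34, 23, 13, 6, 1] end={s35} — reject; 4/4 single-dels accept.
'pp7yn': run [34, 31, 28, 16, 6, 1] end={s35} — reject; 5/5 single-dels accept.
2 words, ⪯-incomp.

min(Σ*\↓L) = [nnyy, pp7yn].


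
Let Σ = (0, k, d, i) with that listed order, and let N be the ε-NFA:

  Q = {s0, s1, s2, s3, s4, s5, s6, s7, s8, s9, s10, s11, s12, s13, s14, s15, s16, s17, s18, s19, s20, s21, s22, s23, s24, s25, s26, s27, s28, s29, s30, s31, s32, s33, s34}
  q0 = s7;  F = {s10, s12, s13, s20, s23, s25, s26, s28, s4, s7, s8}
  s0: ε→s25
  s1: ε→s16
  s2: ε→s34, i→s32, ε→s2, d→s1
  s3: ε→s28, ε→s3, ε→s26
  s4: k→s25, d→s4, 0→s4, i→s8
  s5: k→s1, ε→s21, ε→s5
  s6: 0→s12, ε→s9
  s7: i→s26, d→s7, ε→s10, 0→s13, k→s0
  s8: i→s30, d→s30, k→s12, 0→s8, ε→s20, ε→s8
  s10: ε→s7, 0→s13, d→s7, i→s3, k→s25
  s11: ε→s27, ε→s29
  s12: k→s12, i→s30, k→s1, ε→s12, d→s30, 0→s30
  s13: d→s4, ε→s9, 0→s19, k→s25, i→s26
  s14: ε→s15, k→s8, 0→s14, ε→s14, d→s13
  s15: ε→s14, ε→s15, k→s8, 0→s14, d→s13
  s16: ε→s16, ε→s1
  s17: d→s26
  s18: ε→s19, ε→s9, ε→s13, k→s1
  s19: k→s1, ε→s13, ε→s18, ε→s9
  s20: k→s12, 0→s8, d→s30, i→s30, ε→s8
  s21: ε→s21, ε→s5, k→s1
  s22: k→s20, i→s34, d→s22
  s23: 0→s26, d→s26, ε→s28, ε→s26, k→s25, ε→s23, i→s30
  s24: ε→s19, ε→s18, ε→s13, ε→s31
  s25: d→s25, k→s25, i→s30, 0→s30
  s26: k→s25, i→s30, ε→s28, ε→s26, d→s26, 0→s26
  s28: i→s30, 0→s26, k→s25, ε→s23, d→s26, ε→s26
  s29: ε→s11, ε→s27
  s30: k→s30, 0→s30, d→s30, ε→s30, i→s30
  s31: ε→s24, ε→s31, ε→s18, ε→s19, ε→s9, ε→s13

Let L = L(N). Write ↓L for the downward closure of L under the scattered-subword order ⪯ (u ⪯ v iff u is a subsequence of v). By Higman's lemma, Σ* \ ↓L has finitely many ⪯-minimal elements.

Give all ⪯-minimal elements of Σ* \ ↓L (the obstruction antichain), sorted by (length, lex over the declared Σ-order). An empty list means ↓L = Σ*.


min(Σ*\↓L) = [k0, ki, ii, 0did].

|Q|=35, |F|=11, |δ|=119 (53 ε).
min D↑ (8 st, q0=0, F={5}): 0:0→1,k→2,d→0,i→3 1:0→1,k→2,d→4,i→3 2:0→5,k→2,d→2,i→5 3:0→3,k→2,d→3,i→5 4:0→4,k→2,d→4,i→6 5:0→5,k→5,d→5,i→5 6:0→6,k→7,d→5,i→5 7:0→5,k→7,d→5,i→5 (ε-aug+det+¬).
'k0': run [19, 6, 1] end={s30} ∉↓L; 2/2 del acc.
'ki': |S_i|=[19, 6, 1] end={s30} ∉↓L; 2/2 single-dels accept.
'ii': N↓-sim [19, 11, 1] end={s30} ∉↓L; 2/2 deletions ∈↓L.
'0did': |S_i|=[19, 15, 11, 6, 1] end={s30} rej; 4/4 single-dels accept.
4 obstructions.


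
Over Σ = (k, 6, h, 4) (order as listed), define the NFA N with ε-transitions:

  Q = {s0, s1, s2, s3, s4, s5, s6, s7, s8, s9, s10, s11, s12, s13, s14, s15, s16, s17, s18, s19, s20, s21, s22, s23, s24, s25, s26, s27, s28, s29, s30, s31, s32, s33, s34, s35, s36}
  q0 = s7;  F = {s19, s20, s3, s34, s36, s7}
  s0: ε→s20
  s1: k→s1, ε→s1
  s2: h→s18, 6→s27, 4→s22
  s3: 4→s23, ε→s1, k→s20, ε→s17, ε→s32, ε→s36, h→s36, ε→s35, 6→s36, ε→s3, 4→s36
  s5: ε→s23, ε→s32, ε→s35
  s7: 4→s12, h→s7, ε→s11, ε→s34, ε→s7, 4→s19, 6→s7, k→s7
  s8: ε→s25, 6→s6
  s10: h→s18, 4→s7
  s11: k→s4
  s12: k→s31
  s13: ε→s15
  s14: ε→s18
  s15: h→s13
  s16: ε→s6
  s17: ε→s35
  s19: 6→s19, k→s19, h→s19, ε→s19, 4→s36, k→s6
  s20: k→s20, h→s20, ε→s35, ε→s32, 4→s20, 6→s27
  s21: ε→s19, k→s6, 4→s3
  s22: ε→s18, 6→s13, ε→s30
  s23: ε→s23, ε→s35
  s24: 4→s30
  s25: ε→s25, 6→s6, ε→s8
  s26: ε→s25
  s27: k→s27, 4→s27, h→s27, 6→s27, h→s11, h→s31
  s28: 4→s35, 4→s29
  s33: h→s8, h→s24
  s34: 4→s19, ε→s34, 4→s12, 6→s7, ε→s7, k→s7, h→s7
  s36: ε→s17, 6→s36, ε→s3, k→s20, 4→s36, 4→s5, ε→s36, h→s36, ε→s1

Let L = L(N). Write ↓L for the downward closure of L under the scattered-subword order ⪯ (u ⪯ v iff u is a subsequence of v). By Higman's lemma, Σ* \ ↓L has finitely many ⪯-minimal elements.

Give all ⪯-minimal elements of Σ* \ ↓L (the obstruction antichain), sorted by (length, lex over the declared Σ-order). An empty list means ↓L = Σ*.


min(Σ*\↓L) = [44k6].

|Q|=37, |F|=6, |δ|=90 (36 ε).
min D↑ (5 st, q0=0, F={4}): 0:k→0,6→0,h→0,4→1 1:k→1,6→1,h→1,4→2 2:k→3,6→2,h→2,4→2 3:k→3,6→4,h→3,4→3 4:k→4,6→4,h→4,4→4.
'44k6': N↓-sim [18, 16, 13, 8, 4] end={s11,s27,s31,s4} ∉↓L; 4/4 single-dels accept.
1 obstructions.


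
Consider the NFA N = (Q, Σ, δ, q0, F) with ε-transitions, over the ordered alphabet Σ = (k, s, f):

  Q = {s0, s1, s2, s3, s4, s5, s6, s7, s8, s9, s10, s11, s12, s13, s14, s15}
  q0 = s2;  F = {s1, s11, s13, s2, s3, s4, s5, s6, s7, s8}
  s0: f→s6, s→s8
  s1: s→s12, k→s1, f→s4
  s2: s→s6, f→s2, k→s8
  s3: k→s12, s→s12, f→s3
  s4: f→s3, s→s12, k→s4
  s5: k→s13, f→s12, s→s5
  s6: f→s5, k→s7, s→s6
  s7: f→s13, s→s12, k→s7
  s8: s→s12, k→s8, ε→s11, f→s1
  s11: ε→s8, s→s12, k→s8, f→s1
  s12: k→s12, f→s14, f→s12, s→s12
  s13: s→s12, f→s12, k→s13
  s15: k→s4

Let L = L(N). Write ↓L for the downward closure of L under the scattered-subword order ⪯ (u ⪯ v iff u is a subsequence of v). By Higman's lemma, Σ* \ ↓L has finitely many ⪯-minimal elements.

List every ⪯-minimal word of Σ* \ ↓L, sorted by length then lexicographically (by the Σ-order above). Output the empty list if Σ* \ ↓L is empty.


Antichain: [ks, sff, kfffk].

|Q|=16, |F|=10, |δ|=39 (2 ε).
min D↑ (10 st, q0=0, F={3}): 0:k→1,s→2,f→0 1:k→1,s→3,f→4 2:k→5,s→2,f→6 3:k→3,s→3,f→3 4:k→4,s→3,f→7 5:k→5,s→3,f→8 6:k→8,s→6,f→3 7:k→7,s→3,f→9 8:k→8,s→3,f→3 9:k→3,s→3,f→9 [Hopcroft].
'ks': run [12, 9, 2] end={s12,s14} — reject; 2/2 del acc.
'sff': run [12, 6, 4, 2] end={s12,s14} — reject; 3/3 deletions ∈↓L.
'kfffk': run [12, 9, 6, 4, 3, 2] end={s12,s14} ∉↓L; 5/5 single-dels accept.
3 minimals (antichain).


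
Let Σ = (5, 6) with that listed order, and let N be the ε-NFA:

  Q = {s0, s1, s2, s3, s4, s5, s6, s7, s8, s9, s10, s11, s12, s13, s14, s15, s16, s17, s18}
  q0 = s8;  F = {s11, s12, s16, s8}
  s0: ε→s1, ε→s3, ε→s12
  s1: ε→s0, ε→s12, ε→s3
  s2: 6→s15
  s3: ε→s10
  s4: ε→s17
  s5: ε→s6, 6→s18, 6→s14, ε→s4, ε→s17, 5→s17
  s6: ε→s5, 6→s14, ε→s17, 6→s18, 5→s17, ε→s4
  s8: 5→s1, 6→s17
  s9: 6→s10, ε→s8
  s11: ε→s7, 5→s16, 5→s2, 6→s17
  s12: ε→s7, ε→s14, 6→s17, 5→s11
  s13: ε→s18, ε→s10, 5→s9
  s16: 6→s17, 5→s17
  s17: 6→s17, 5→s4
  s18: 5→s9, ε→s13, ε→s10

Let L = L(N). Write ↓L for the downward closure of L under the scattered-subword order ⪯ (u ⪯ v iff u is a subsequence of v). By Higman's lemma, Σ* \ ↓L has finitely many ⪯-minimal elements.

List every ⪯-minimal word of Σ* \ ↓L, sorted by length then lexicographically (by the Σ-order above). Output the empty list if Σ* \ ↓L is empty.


Antichain: [6, 5555].

|Q|=19, |F|=4, |δ|=43 (22 ε).
min D↑ (5 st, q0=0, F={2}): 0:5→1,6→2 1:5→3,6→2 2:5→2,6→2 3:5→4,6→2 4:5→2,6→2 (ε-aug+det+¬).
'6': |S_i|=[14, 3] end={s15,s17,s4} ∉↓L; 1/1 single-dels accept.
'5555': run [14, 13, 7, 5, 2] end={s17,s4} ∉↓L; 4/4 del acc.
2 minimals (antichain).


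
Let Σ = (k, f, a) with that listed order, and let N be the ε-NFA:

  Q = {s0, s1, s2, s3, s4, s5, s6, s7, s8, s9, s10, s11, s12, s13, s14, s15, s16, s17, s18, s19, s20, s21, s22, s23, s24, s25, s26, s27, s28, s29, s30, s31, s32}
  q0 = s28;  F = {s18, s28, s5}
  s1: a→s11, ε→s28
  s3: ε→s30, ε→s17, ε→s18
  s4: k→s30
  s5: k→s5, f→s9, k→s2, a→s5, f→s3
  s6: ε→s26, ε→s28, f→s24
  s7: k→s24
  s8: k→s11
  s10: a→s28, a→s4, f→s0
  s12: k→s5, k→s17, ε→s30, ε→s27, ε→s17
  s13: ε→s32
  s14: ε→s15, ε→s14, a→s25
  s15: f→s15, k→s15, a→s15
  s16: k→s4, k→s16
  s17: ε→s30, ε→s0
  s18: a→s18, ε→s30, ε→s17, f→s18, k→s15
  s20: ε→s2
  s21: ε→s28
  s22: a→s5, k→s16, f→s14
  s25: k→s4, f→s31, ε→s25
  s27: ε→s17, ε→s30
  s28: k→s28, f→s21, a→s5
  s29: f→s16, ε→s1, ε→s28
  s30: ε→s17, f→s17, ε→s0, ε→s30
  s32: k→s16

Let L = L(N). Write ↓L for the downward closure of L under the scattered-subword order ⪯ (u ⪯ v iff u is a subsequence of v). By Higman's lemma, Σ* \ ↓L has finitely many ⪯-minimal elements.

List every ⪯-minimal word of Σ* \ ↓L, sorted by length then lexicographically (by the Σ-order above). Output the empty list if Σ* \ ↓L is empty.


Antichain: [afk].

|Q|=33, |F|=3, |δ|=61 (26 ε).
min D↑ (4 st, q0=0, F={3}): 0:k→0,f→0,a→1 1:k→1,f→2,a→1 2:k→3,f→2,a→2 3:k→3,f→3,a→3.
'afk': N↓-sim [11, 9, 7, 1] end={s15} rej; 3/3 deletions ∈↓L.
1 minimals (antichain).


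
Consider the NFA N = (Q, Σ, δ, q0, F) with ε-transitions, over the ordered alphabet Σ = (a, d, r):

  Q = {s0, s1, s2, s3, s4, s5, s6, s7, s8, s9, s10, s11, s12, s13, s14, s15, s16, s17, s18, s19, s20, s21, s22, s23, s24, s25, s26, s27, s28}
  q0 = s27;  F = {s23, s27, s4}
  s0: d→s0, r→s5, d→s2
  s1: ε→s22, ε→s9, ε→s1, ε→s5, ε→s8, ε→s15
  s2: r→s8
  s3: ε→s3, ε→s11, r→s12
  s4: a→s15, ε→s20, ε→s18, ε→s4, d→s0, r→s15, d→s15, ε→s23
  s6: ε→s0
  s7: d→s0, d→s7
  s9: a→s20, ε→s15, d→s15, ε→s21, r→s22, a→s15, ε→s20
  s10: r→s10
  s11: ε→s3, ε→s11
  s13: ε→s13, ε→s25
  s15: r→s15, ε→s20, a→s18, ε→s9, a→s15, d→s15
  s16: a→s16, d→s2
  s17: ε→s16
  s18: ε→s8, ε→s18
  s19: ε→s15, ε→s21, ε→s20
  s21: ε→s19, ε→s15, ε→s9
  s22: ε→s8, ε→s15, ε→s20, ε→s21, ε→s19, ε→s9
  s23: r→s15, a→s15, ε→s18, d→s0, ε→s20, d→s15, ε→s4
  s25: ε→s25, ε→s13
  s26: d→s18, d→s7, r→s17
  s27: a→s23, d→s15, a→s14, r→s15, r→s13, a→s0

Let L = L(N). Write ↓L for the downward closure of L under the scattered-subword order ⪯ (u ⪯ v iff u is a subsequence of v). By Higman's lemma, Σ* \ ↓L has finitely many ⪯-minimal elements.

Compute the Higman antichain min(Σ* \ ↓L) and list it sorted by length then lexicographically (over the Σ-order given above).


|Q|=29, |F|=3, |δ|=77 (42 ε).
min D↑ (3 st, q0=0, F={2}): 0:a→1,d→2,r→2 1:a→2,d→2,r→2 2:a→2,d→2,r→2 [Hopcroft].
'd': run [17, 11] end={s0,s15,s18,s19,s2,s20,s21,s22,s5,s8,s9} — reject; 1/1 deletions ∈↓L.
'r': run [17, 11] end={s13,s15,s18,s19,s20,s21,s22,s25,s5,s8,s9} ∉↓L; 1/1 del acc.
'aa': run [17, 14, 8] end={s15,s18,s19,s20,s21,s22,s8,s9} — reject; 2/2 del acc.
3 words, ⪯-incomp.

A = [d, r, aa].


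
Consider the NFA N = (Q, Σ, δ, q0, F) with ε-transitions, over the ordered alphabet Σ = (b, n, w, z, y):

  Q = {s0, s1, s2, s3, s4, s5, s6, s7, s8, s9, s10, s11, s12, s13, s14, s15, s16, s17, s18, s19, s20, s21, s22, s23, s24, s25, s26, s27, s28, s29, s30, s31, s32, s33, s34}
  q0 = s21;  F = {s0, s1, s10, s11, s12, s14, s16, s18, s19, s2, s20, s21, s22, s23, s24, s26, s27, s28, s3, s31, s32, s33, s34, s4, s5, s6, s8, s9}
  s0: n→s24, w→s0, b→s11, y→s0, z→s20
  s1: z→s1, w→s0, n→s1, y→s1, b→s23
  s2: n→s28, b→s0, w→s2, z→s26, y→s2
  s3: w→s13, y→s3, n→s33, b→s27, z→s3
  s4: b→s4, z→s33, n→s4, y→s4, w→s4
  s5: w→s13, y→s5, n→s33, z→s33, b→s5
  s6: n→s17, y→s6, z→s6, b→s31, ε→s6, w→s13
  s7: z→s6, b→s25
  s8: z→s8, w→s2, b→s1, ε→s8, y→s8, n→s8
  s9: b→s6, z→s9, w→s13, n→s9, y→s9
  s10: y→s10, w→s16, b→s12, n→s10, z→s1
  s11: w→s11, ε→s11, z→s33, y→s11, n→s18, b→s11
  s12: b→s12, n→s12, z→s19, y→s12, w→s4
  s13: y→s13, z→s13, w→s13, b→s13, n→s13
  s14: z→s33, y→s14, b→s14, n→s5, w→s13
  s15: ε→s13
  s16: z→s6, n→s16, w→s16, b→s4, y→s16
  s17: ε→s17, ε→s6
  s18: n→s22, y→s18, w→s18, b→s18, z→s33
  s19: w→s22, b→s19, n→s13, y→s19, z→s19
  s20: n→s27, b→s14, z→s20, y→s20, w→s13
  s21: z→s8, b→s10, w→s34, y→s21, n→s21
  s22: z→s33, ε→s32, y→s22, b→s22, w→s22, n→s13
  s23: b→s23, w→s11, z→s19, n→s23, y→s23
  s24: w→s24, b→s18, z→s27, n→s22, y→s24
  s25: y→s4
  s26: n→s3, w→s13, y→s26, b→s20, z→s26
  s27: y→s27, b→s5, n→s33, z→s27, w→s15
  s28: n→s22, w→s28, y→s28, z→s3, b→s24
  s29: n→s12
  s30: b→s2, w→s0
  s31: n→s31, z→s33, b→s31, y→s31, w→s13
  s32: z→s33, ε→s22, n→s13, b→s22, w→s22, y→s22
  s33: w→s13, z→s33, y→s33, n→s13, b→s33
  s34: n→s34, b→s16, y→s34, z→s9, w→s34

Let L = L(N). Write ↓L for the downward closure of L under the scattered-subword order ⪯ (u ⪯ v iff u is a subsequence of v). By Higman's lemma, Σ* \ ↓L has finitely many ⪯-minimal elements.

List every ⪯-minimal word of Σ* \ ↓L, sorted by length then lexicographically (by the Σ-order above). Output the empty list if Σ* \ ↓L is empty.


Antichain: [wzw, bbzn, zwnnn].

|Q|=35, |F|=28, |δ|=159 (8 ε).
min D↑ (28 st, q0=0, F={14}): 0:b→1,n→0,w→2,z→3,y→0 1:b→4,n→1,w→5,z→6,y→1 2:b→5,n→2,w→2,z→7,y→2 3:b→6,n→3,w→8,z→3,y→3 4:b→4,n→4,w→9,z→10,y→4 5:b→9,n→5,w→5,z→11,y→5 6:b→12,n→6,w→13,z→6,y→6 7:b→11,n→7,w→14,z→7,y→7 8:b→13,n→15,w→8,z→16,y→8 9:b→9,n→9,w→9,z→17,y→9 10:b→10,n→14,w→18,z→10,y→10 11:b→19,n→11,w→14,z→11,y→11 12:b→12,n→12,w→20,z→10,y→12 13:b→20,n→21,w→13,z→22,y→13 14:b→14,n→14,w→14,z→14,y→14 15:b→21,n→18,w→15,z→23,y→15 16:b→22,n→23,w→14,z→16,y→16 17:b→17,n→14,w→14,z→17,y→17 18:b→18,n→14,w→18,z→17,y→18 19:b→19,n→19,w→14,z→17,y→19 20:b→20,n→24,w→20,z→17,y→20 21:b→24,n→18,w→21,z→25,y→21 22:b→26,n→25,w→14,z→22,y→22 23:b→25,n→17,w→14,z→23,y→23 24:b→24,n→18,w→24,z→17,y→24 25:b→27,n→17,w→14,z→25,y→25 26:b→26,n→27,w→14,z→17,y→26 27:b→27,n→17,w→14,z→17,y→27 (ε-aug+det+¬).
'wzw': N↓-sim [31, 24, 13, 2] end={s13,s15} rej; 3/3 single-dels accept.
'bbzn': run [31, 23, 13, 5, 1] end={s13} — reject; 4/4 single-dels accept.
'zwnnn': |S_i|=[31, 25, 17, 11, 4, 1] end={s13} rej; 5/5 del acc.
3 obstructions.


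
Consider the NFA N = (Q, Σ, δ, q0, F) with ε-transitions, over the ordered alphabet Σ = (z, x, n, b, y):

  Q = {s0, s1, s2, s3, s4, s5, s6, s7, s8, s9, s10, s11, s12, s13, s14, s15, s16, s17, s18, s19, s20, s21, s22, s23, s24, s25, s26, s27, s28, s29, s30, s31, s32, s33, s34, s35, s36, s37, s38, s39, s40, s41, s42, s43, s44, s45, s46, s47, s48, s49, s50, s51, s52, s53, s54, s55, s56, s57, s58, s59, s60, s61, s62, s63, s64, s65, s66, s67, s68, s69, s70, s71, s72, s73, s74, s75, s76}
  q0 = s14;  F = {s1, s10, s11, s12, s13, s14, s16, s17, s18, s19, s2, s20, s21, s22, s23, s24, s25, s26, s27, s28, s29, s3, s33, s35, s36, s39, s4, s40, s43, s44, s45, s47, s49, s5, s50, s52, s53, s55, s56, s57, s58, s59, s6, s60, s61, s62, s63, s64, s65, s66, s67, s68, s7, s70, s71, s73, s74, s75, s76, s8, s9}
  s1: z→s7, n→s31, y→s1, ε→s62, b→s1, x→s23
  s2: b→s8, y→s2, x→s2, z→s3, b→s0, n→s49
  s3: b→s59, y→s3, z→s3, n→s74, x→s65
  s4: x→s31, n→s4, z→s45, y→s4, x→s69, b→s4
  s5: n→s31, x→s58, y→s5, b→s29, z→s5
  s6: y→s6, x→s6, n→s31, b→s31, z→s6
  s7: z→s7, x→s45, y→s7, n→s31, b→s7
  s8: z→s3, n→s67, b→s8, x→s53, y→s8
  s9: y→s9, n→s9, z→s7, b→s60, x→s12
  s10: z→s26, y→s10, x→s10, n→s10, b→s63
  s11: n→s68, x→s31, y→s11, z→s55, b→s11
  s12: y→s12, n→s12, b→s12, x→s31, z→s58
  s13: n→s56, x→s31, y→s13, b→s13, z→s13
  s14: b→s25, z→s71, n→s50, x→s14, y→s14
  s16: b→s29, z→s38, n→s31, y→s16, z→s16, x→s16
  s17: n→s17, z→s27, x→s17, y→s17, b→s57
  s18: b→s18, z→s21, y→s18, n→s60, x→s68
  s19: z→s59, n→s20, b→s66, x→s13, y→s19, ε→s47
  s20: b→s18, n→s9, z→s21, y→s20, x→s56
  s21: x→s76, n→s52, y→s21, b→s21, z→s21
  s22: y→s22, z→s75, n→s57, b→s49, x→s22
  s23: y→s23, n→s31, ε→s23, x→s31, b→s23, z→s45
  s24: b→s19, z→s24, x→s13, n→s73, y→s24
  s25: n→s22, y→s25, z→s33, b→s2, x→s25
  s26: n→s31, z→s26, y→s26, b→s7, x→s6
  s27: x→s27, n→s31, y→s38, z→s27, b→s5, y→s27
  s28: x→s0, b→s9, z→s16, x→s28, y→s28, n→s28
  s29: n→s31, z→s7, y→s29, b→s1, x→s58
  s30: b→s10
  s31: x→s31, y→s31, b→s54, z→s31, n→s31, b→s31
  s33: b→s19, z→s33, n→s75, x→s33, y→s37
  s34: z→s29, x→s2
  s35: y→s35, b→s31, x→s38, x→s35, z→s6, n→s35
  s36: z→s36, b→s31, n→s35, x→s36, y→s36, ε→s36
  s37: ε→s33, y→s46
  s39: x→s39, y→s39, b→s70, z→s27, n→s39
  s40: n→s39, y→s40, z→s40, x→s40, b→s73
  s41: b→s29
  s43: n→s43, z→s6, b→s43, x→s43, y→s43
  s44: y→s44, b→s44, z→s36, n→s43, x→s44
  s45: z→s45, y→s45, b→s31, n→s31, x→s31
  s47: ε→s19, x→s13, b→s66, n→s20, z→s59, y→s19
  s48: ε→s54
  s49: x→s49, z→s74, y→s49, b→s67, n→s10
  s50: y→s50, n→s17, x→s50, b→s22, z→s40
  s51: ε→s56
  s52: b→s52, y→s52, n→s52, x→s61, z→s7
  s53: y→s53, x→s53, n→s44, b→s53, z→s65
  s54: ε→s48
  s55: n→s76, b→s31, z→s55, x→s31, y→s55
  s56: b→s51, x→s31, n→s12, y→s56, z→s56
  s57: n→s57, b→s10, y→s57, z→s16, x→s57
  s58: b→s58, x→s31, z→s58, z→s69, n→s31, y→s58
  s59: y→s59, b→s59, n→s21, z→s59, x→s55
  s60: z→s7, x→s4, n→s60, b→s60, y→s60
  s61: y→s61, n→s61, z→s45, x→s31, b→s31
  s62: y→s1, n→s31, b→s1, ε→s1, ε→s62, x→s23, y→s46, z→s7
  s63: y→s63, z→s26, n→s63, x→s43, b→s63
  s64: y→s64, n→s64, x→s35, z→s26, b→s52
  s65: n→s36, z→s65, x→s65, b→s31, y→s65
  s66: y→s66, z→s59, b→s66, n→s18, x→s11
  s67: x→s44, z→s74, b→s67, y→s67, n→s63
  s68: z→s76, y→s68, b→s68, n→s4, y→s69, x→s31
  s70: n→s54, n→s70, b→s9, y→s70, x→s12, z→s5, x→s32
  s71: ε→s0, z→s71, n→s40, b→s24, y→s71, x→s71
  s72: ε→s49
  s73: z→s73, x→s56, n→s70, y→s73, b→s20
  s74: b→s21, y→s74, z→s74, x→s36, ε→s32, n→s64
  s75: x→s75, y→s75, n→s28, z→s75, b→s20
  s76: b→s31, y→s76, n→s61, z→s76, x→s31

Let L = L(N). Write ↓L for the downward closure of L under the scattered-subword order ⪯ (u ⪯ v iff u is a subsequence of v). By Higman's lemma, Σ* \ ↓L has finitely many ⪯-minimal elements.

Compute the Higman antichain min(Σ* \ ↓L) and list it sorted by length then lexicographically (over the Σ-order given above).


Antichain: [zbxx, nnzn, bbzxb, bbbxzb].

|Q|=77, |F|=61, |δ|=341 (14 ε).
min D↑ (60 st, q0=0, F={23}): 0:z→1,x→0,n→2,b→3,y→0 1:z→1,x→1,n→4,b→5,y→1 2:z→4,x→2,n→6,b→7,y→2 3:z→8,x→3,n→7,b→9,y→3 4:z→4,x→4,n→10,b→11,y→4 5:z→5,x→12,n→11,b→13,y→5 6:z→14,x→6,n→6,b→15,y→6 7:z→16,x→7,n→15,b→17,y→7 8:z→8,x→8,n→16,b→13,y→8 9:z→18,x→9,n→17,b→19,y→9 10:z→14,x→10,n→10,b→20,y→10 11:z→11,x→21,n→20,b→22,y→11 12:z→12,x→23,n→21,b→12,y→12 13:z→24,x→12,n→22,b→25,y→13 14:z→14,x→14,n→23,b→26,y→14 15:z→27,x→15,n→15,b→28,y→15 16:z→16,x→16,n→29,b→22,y→16 17:z→30,x→17,n→28,b→31,y→17 18:z→18,x→32,n→30,b→24,y→18 19:z→18,x→33,n→31,b→19,y→19 20:z→26,x→34,n→20,b→35,y→20 21:z→21,x→23,n→34,b→21,y→21 22:z→36,x→21,n→35,b→37,y→22 23:z→23,x→23,n→23,b→23,y→23 24:z→24,x→38,n→36,b→24,y→24 25:z→24,x→39,n→37,b→25,y→25 26:z→26,x→40,n→23,b→41,y→26 27:z→27,x→27,n→23,b→41,y→27 28:z→42,x→28,n→28,b→43,y→28 29:z→27,x→29,n→29,b→35,y→29 30:z→30,x→44,n→45,b→36,y→30 31:z→30,x→46,n→43,b→31,y→31 32:z→32,x→32,n→44,b→23,y→32 33:z→32,x→33,n→46,b→33,y→33 34:z→40,x→23,n→34,b→34,y→34 35:z→47,x→34,n→35,b→48,y→35 36:z→36,x→49,n→50,b→36,y→36 37:z→36,x→51,n→48,b→37,y→37 38:z→38,x→23,n→49,b→23,y→38 39:z→38,x→23,n→51,b→39,y→39 40:z→40,x→23,n→23,b→40,y→40 41:z→47,x→40,n→23,b→52,y→41 42:z→42,x→53,n→23,b→47,y→42 43:z→42,x→54,n→43,b→43,y→43 44:z→44,x→44,n→55,b→23,y→44 45:z→42,x→55,n→45,b→50,y→45 46:z→44,x→46,n→54,b→46,y→46 47:z→47,x→56,n→23,b→47,y→47 48:z→47,x→57,n→48,b→48,y→48 49:z→49,x→23,n→58,b→23,y→49 50:z→47,x→58,n→50,b→50,y→50 51:z→49,x→23,n→57,b→51,y→51 52:z→47,x→59,n→23,b→52,y→52 53:z→53,x→53,n→23,b→23,y→53 54:z→53,x→54,n→54,b→54,y→54 55:z→53,x→55,n→55,b→23,y→55 56:z→56,x→23,n→23,b→23,y→56 57:z→56,x→23,n→57,b→57,y→57 58:z→56,x→23,n→58,b→23,y→58 59:z→56,x→23,n→23,b→59,y→59 [Hopcroft].
'zbxx': run [71, 56, 37, 18, 4] end={s31,s48,s54,s69} rej; 4/4 deletions ∈↓L.
'nnzn': N↓-sim [71, 53, 36, 18, 3] end={s31,s48,s54} rej; 4/4 deletions ∈↓L.
'bbzxb': run [71, 64, 52, 27, 12, 3] end={s31,s48,s54} rej; 5/5 single-dels accept.
'bbbxzb': N↓-sim [71, 64, 52, 44, 20, 12, 3] end={s31,s48,s54} rej; 6/6 deletions ∈↓L.
4 obstructions.


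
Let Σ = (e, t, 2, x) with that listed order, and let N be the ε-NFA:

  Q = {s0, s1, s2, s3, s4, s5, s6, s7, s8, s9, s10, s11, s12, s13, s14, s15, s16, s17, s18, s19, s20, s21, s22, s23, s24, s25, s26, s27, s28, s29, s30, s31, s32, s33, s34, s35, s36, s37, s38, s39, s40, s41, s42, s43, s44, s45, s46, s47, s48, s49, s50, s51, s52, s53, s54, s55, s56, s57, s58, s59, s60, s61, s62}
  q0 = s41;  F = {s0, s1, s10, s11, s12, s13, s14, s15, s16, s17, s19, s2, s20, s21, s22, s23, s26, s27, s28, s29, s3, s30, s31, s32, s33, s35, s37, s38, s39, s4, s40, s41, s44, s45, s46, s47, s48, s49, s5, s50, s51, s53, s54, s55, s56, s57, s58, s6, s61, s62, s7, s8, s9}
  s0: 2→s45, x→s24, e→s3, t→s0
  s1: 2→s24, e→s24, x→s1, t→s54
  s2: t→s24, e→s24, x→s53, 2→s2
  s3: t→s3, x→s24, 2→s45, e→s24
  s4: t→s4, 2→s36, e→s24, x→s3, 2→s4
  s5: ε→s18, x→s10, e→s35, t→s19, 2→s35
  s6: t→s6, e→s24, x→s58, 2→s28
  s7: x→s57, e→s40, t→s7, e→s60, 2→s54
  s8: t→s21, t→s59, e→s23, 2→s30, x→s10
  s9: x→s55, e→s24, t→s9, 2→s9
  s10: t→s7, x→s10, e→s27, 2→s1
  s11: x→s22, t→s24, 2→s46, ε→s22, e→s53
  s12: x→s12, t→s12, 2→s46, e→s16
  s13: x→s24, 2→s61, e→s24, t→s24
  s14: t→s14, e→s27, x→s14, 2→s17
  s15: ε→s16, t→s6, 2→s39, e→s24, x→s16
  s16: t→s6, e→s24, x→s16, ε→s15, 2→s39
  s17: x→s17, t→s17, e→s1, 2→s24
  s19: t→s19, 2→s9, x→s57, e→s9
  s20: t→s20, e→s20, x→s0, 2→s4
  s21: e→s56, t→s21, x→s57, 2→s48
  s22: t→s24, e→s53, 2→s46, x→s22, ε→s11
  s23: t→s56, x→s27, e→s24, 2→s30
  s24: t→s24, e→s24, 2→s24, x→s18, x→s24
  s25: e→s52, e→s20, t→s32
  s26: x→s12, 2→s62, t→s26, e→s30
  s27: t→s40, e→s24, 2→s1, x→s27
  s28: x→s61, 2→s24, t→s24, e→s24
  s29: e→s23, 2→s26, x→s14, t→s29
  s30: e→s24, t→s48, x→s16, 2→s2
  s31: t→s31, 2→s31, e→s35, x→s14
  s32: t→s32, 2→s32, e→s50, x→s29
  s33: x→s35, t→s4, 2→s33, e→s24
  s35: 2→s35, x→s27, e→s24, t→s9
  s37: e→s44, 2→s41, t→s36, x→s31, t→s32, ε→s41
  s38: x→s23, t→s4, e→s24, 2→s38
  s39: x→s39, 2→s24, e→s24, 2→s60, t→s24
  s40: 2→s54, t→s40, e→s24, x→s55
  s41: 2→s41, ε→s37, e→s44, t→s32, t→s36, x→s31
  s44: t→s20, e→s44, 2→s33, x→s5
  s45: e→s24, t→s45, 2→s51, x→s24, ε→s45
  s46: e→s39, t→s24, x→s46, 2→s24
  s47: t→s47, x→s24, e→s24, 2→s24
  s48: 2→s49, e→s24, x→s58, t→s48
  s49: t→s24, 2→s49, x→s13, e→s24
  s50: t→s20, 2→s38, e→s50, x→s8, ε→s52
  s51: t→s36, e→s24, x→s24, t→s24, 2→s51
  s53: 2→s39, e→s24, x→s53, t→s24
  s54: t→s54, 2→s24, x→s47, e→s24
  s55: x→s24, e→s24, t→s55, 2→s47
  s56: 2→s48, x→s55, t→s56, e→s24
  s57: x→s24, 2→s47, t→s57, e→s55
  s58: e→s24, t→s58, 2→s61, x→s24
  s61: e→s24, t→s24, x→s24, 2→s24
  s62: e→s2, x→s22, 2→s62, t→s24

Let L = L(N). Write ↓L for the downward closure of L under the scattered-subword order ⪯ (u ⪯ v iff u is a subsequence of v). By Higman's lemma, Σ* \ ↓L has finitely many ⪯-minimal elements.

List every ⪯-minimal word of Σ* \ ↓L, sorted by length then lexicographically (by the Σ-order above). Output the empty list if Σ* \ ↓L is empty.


A = [e2e, xee, etxx, xx22, tx22t].

|Q|=63, |F|=53, |δ|=236 (9 ε).
min D↑ (51 st, q0=0, F={13}): 0:e→1,t→2,2→0,x→3 1:e→1,t→4,2→5,x→6 2:e→7,t→2,2→2,x→8 3:e→9,t→3,2→3,x→10 4:e→4,t→4,2→11,x→12 5:e→13,t→11,2→5,x→9 6:e→9,t→14,2→9,x→15 7:e→7,t→4,2→16,x→17 8:e→18,t→8,2→19,x→10 9:e→13,t→20,2→9,x→21 10:e→21,t→10,2→22,x→10 11:e→13,t→11,2→11,x→23 12:e→23,t→12,2→24,x→13 13:e→13,t→13,2→13,x→13 14:e→20,t→14,2→20,x→25 15:e→21,t→26,2→27,x→15 16:e→13,t→11,2→16,x→18 17:e→18,t→28,2→29,x→15 18:e→13,t→30,2→29,x→21 19:e→29,t→19,2→31,x→32 20:e→13,t→20,2→20,x→33 21:e→13,t→34,2→27,x→21 22:e→27,t→22,2→13,x→22 23:e→13,t→23,2→24,x→13 24:e→13,t→24,2→35,x→13 25:e→33,t→25,2→36,x→13 26:e→34,t→26,2→37,x→25 27:e→13,t→37,2→13,x→27 28:e→30,t→28,2→38,x→25 29:e→13,t→38,2→39,x→40 30:e→13,t→30,2→38,x→33 31:e→39,t→13,2→31,x→41 32:e→40,t→32,2→42,x→32 33:e→13,t→33,2→36,x→13 34:e→13,t→34,2→37,x→33 35:e→13,t→13,2→35,x→13 36:e→13,t→36,2→13,x→13 37:e→13,t→37,2→13,x→36 38:e→13,t→38,2→43,x→44 39:e→13,t→13,2→39,x→45 40:e→13,t→46,2→47,x→40 41:e→45,t→13,2→42,x→41 42:e→47,t→13,2→13,x→42 43:e→13,t→13,2→43,x→48 44:e→13,t→44,2→49,x→13 45:e→13,t→13,2→47,x→45 46:e→13,t→46,2→50,x→44 47:e→13,t→13,2→13,x→47 48:e→13,t→13,2→49,x→13 49:e→13,t→13,2→13,x→13 50:e→13,t→13,2→13,x→49 (ε-aug+det+¬).
'e2e': |S_i|=[59, 46, 33, 2] end={s18,s24} ∉↓L; 3/3 single-dels accept.
'xee': |S_i|=[59, 49, 30, 2] end={s18,s24} rej; 3/3 deletions ∈↓L.
'etxx': N↓-sim [59, 46, 28, 13, 2] end={s18,s24} ∉↓L; 4/4 single-dels accept.
'xx22': run [59, 49, 27, 11, 3] end={s18,s24,s60} rej; 4/4 single-dels accept.
'tx22t': N↓-sim [59, 54, 44, 29, 16, 3] end={s18,s24,s36} rej; 5/5 del acc.
5 obstructions.


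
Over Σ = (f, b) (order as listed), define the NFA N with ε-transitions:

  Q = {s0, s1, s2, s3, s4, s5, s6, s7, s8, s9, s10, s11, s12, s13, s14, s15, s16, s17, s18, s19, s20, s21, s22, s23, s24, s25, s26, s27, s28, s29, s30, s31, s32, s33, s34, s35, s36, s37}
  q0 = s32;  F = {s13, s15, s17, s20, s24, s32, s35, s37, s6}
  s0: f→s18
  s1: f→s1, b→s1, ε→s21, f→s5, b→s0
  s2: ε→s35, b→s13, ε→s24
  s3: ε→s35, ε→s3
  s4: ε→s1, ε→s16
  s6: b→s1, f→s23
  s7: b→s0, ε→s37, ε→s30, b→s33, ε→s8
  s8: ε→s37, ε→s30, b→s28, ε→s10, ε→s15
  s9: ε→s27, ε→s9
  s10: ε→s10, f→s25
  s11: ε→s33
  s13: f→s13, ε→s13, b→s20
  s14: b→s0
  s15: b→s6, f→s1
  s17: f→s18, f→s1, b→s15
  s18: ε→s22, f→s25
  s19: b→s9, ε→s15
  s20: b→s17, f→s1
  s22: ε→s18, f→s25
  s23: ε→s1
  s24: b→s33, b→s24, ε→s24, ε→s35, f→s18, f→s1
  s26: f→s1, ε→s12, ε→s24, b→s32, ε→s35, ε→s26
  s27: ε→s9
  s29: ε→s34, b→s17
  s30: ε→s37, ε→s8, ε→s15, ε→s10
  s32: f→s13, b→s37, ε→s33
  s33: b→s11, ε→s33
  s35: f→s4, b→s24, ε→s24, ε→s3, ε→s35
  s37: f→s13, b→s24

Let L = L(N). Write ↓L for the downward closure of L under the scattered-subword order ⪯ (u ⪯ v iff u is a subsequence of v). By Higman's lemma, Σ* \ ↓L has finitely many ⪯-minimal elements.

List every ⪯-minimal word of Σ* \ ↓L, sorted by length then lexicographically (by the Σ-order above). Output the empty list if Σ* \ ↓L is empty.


A = [fbf, bbf, fbbbbb].

|Q|=38, |F|=9, |δ|=79 (40 ε).
min D↑ (9 st, q0=0, F={5}): 0:f→1,b→2 1:f→1,b→3 2:f→1,b→4 3:f→5,b→6 4:f→5,b→4 5:f→5,b→5 6:f→5,b→7 7:f→5,b→8 8:f→5,b→5.
'fbf': run [22, 15, 12, 8] end={s0,s1,s18,s21,s22,s23,s25,s5} ∉↓L; 3/3 deletions ∈↓L.
'bbf': N↓-sim [22, 21, 19, 10] end={s0,s1,s16,s18,s21,s22,s23,s25,s4,s5} — reject; 3/3 del acc.
'fbbbbb': run [22, 15, 12, 11, 10, 9, 7] end={s0,s1,s18,s21,s22,s25,s5} rej; 6/6 del acc.
3 words, ⪯-incomp.
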